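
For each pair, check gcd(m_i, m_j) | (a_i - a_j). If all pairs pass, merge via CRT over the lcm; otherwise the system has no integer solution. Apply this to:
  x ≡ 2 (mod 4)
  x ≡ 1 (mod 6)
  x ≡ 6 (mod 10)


Moduli 4, 6, 10 are not pairwise coprime, so CRT works modulo lcm(m_i) when all pairwise compatibility conditions hold.
Pairwise compatibility: gcd(m_i, m_j) must divide a_i - a_j for every pair.
Merge one congruence at a time:
  Start: x ≡ 2 (mod 4).
  Combine with x ≡ 1 (mod 6): gcd(4, 6) = 2, and 1 - 2 = -1 is NOT divisible by 2.
    ⇒ system is inconsistent (no integer solution).

No solution (the system is inconsistent).


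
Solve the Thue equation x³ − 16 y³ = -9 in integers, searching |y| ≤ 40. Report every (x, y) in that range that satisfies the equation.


The equation is x³ - 16y³ = -9. For fixed y, x³ = 16·y³ − 9, so a solution requires the RHS to be a perfect cube.
Strategy: iterate y from -40 to 40, compute RHS = 16·y³ − 9, and check whether it is a (positive or negative) perfect cube.
Check small values of y:
  y = 0: RHS = -9 is not a perfect cube.
  y = 1: RHS = 7 is not a perfect cube.
  y = -1: RHS = -25 is not a perfect cube.
  y = 2: RHS = 119 is not a perfect cube.
  y = -2: RHS = -137 is not a perfect cube.
  y = 3: RHS = 423 is not a perfect cube.
  y = -3: RHS = -441 is not a perfect cube.
Continuing the search up to |y| = 40 finds no solutions either.
No (x, y) in the scanned range satisfies the equation.

No integer solutions with |y| ≤ 40.


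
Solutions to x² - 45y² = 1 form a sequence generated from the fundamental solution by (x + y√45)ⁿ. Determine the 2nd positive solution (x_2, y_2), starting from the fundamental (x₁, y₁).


Step 1: Find the fundamental solution (x₁, y₁) of x² - 45y² = 1.
  Expand √45 as a continued fraction. a₀ = ⌊√45⌋ = 6; iterate m_{k+1} = d_k·a_k − m_k, d_{k+1} = (45 − m_{k+1}²)/d_k, a_{k+1} = ⌊(a₀ + m_{k+1})/d_{k+1}⌋ (starting m₀ = 0, d₀ = 1), with convergents p_k = a_k·p_{k-1} + p_{k-2}, q_k = a_k·q_{k-1} + q_{k-2} (p₋₁ = 1, q₋₁ = 0):
  k = 0: a₀ = 6; p₀/q₀ = 6/1; p₀² − 45·q₀² = 36 − 45 = -9.
  k = 1: m = 6, d = 9, a = ⌊(6 + 6)/9⌋ = 1; p/q = (1·6 + 1)/(1·1 + 0) = 7/1; p² − 45·q² = 49 − 45 = 4.
  k = 2: m = 3, d = 4, a = ⌊(6 + 3)/4⌋ = 2; p/q = (2·7 + 6)/(2·1 + 1) = 20/3; p² − 45·q² = 400 − 405 = -5.
  k = 3: m = 5, d = 5, a = ⌊(6 + 5)/5⌋ = 2; p/q = (2·20 + 7)/(2·3 + 1) = 47/7; p² − 45·q² = 2209 − 2205 = 4.
  k = 4: m = 5, d = 4, a = ⌊(6 + 5)/4⌋ = 2; p/q = (2·47 + 20)/(2·7 + 3) = 114/17; p² − 45·q² = 12996 − 13005 = -9.
  k = 5: m = 3, d = 9, a = ⌊(6 + 3)/9⌋ = 1; p/q = (1·114 + 47)/(1·17 + 7) = 161/24; p² − 45·q² = 25921 − 25920 = 1.
  The first convergent with p² − 45·q² = 1 gives the fundamental solution (x₁, y₁) = (161, 24).
Step 2: Apply the recurrence (x_{n+1}, y_{n+1}) = (x₁x_n + 45y₁y_n, x₁y_n + y₁x_n) repeatedly.
  From (x_1, y_1) = (161, 24): x_2 = 161·161 + 45·24·24 = 51841; y_2 = 161·24 + 24·161 = 7728.
Step 3: Verify x_2² - 45·y_2² = 2687489281 - 2687489280 = 1 (should be 1). ✓

(x_1, y_1) = (161, 24); (x_2, y_2) = (51841, 7728).


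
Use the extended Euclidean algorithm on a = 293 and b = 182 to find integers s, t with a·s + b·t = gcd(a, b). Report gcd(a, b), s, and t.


Euclidean algorithm on (293, 182) — divide until remainder is 0:
  293 = 1 · 182 + 111
  182 = 1 · 111 + 71
  111 = 1 · 71 + 40
  71 = 1 · 40 + 31
  40 = 1 · 31 + 9
  31 = 3 · 9 + 4
  9 = 2 · 4 + 1
  4 = 4 · 1 + 0
gcd(293, 182) = 1.
Track Bezout coefficients alongside the remainders: start with r₀ = 293 = a·1 + b·0 (s = 1, t = 0) and r₁ = 182 = a·0 + b·1 (s = 0, t = 1); each new remainder r_{k+1} = r_{k-1} − q_k·r_k inherits s_{k+1} = s_{k-1} − q_k·s_k, t_{k+1} = t_{k-1} − q_k·t_k, so r_k = a·s_k + b·t_k at every step:
  q = 1: r = 111, s = 1 − 1·0 = 1, t = 0 − 1·1 = -1  (check: 293·1 + 182·(-1) = 111)
  q = 1: r = 71, s = 0 − 1·1 = -1, t = 1 − 1·(-1) = 2  (check: 293·(-1) + 182·2 = 71)
  q = 1: r = 40, s = 1 − 1·(-1) = 2, t = -1 − 1·2 = -3  (check: 293·2 + 182·(-3) = 40)
  q = 1: r = 31, s = -1 − 1·2 = -3, t = 2 − 1·(-3) = 5  (check: 293·(-3) + 182·5 = 31)
  q = 1: r = 9, s = 2 − 1·(-3) = 5, t = -3 − 1·5 = -8  (check: 293·5 + 182·(-8) = 9)
  q = 3: r = 4, s = -3 − 3·5 = -18, t = 5 − 3·(-8) = 29  (check: 293·(-18) + 182·29 = 4)
  q = 2: r = 1, s = 5 − 2·(-18) = 41, t = -8 − 2·29 = -66  (check: 293·41 + 182·(-66) = 1)
The row with r = 1 (the gcd) gives the Bezout coefficients s = 41, t = -66.
Result: 293 · (41) + 182 · (-66) = 1.

gcd(293, 182) = 1; s = 41, t = -66 (check: 293·41 + 182·(-66) = 1).


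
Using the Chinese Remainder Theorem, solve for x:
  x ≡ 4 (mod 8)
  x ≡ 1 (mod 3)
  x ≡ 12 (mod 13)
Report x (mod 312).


Moduli 8, 3, 13 are pairwise coprime; by CRT there is a unique solution modulo M = 8 · 3 · 13 = 312.
Solve pairwise, accumulating the modulus:
  Start with x ≡ 4 (mod 8).
  Combine with x ≡ 1 (mod 3): since gcd(8, 3) = 1, we get a unique residue mod 24.
    Write x = 4 + 8·t and substitute into x ≡ 1 (mod 3): 8·t ≡ 1 − 4 = -3 (mod 3).
    Reduce coefficients mod 3: 2·t ≡ 0 (mod 3).
    The inverse of 2 mod 3 is 2 (since 2·2 = 4 = 1·3 + 1), so t ≡ 2·0 = 0 ≡ 0 (mod 3).
    Then x = 4 + 8·0 = 4, valid modulo lcm(8, 3) = 24: x ≡ 4 (mod 24).
  Combine with x ≡ 12 (mod 13): since gcd(24, 13) = 1, we get a unique residue mod 312.
    Write x = 4 + 24·t and substitute into x ≡ 12 (mod 13): 24·t ≡ 12 − 4 = 8 (mod 13).
    Reduce coefficients mod 13: 11·t ≡ 8 (mod 13).
    The inverse of 11 mod 13 is 6 (since 11·6 = 66 = 5·13 + 1), so t ≡ 6·8 = 48 ≡ 9 (mod 13).
    Then x = 4 + 24·9 = 220, valid modulo lcm(24, 13) = 312: x ≡ 220 (mod 312).
Verify: 220 mod 8 = 4 ✓, 220 mod 3 = 1 ✓, 220 mod 13 = 12 ✓.

x ≡ 220 (mod 312).


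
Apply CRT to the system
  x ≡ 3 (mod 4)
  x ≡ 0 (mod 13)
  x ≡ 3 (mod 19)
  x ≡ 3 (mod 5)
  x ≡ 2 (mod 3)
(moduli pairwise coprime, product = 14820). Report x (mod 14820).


Product of moduli M = 4 · 13 · 19 · 5 · 3 = 14820.
Merge one congruence at a time:
  Start: x ≡ 3 (mod 4).
  Combine with x ≡ 0 (mod 13); new modulus lcm = 52.
    Write x = 3 + 4·t and substitute into x ≡ 0 (mod 13): 4·t ≡ 0 − 3 = -3 (mod 13).
    Reduce coefficients mod 13: 4·t ≡ 10 (mod 13).
    The inverse of 4 mod 13 is 10 (since 4·10 = 40 = 3·13 + 1), so t ≡ 10·10 = 100 ≡ 9 (mod 13).
    Then x = 3 + 4·9 = 39, valid modulo lcm(4, 13) = 52: x ≡ 39 (mod 52).
  Combine with x ≡ 3 (mod 19); new modulus lcm = 988.
    Write x = 39 + 52·t and substitute into x ≡ 3 (mod 19): 52·t ≡ 3 − 39 = -36 (mod 19).
    Reduce coefficients mod 19: 14·t ≡ 2 (mod 19).
    The inverse of 14 mod 19 is 15 (since 14·15 = 210 = 11·19 + 1), so t ≡ 15·2 = 30 ≡ 11 (mod 19).
    Then x = 39 + 52·11 = 611, valid modulo lcm(52, 19) = 988: x ≡ 611 (mod 988).
  Combine with x ≡ 3 (mod 5); new modulus lcm = 4940.
    Write x = 611 + 988·t and substitute into x ≡ 3 (mod 5): 988·t ≡ 3 − 611 = -608 (mod 5).
    Reduce coefficients mod 5: 3·t ≡ 2 (mod 5).
    The inverse of 3 mod 5 is 2 (since 3·2 = 6 = 1·5 + 1), so t ≡ 2·2 = 4 ≡ 4 (mod 5).
    Then x = 611 + 988·4 = 4563, valid modulo lcm(988, 5) = 4940: x ≡ 4563 (mod 4940).
  Combine with x ≡ 2 (mod 3); new modulus lcm = 14820.
    Write x = 4563 + 4940·t and substitute into x ≡ 2 (mod 3): 4940·t ≡ 2 − 4563 = -4561 (mod 3).
    Reduce coefficients mod 3: 2·t ≡ 2 (mod 3).
    The inverse of 2 mod 3 is 2 (since 2·2 = 4 = 1·3 + 1), so t ≡ 2·2 = 4 ≡ 1 (mod 3).
    Then x = 4563 + 4940·1 = 9503, valid modulo lcm(4940, 3) = 14820: x ≡ 9503 (mod 14820).
Verify against each original: 9503 mod 4 = 3, 9503 mod 13 = 0, 9503 mod 19 = 3, 9503 mod 5 = 3, 9503 mod 3 = 2.

x ≡ 9503 (mod 14820).


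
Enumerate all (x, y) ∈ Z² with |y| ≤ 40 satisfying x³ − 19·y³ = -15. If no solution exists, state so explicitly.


The equation is x³ - 19y³ = -15. For fixed y, x³ = 19·y³ − 15, so a solution requires the RHS to be a perfect cube.
Strategy: iterate y from -40 to 40, compute RHS = 19·y³ − 15, and check whether it is a (positive or negative) perfect cube.
Check small values of y:
  y = 0: RHS = -15 is not a perfect cube.
  y = 1: RHS = 4 is not a perfect cube.
  y = -1: RHS = -34 is not a perfect cube.
  y = 2: RHS = 137 is not a perfect cube.
  y = -2: RHS = -167 is not a perfect cube.
  y = 3: RHS = 498 is not a perfect cube.
  y = -3: RHS = -528 is not a perfect cube.
Continuing the search up to |y| = 40 finds no solutions either.
No (x, y) in the scanned range satisfies the equation.

No integer solutions with |y| ≤ 40.


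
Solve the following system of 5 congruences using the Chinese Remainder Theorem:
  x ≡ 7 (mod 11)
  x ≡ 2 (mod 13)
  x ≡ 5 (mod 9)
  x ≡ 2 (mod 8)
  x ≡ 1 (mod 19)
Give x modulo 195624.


Product of moduli M = 11 · 13 · 9 · 8 · 19 = 195624.
Merge one congruence at a time:
  Start: x ≡ 7 (mod 11).
  Combine with x ≡ 2 (mod 13); new modulus lcm = 143.
    Write x = 7 + 11·t and substitute into x ≡ 2 (mod 13): 11·t ≡ 2 − 7 = -5 (mod 13).
    Reduce coefficients mod 13: 11·t ≡ 8 (mod 13).
    The inverse of 11 mod 13 is 6 (since 11·6 = 66 = 5·13 + 1), so t ≡ 6·8 = 48 ≡ 9 (mod 13).
    Then x = 7 + 11·9 = 106, valid modulo lcm(11, 13) = 143: x ≡ 106 (mod 143).
  Combine with x ≡ 5 (mod 9); new modulus lcm = 1287.
    Write x = 106 + 143·t and substitute into x ≡ 5 (mod 9): 143·t ≡ 5 − 106 = -101 (mod 9).
    Reduce coefficients mod 9: 8·t ≡ 7 (mod 9).
    The inverse of 8 mod 9 is 8 (since 8·8 = 64 = 7·9 + 1), so t ≡ 8·7 = 56 ≡ 2 (mod 9).
    Then x = 106 + 143·2 = 392, valid modulo lcm(143, 9) = 1287: x ≡ 392 (mod 1287).
  Combine with x ≡ 2 (mod 8); new modulus lcm = 10296.
    Write x = 392 + 1287·t and substitute into x ≡ 2 (mod 8): 1287·t ≡ 2 − 392 = -390 (mod 8).
    Reduce coefficients mod 8: 7·t ≡ 2 (mod 8).
    The inverse of 7 mod 8 is 7 (since 7·7 = 49 = 6·8 + 1), so t ≡ 7·2 = 14 ≡ 6 (mod 8).
    Then x = 392 + 1287·6 = 8114, valid modulo lcm(1287, 8) = 10296: x ≡ 8114 (mod 10296).
  Combine with x ≡ 1 (mod 19); new modulus lcm = 195624.
    Write x = 8114 + 10296·t and substitute into x ≡ 1 (mod 19): 10296·t ≡ 1 − 8114 = -8113 (mod 19).
    Reduce coefficients mod 19: 17·t ≡ 0 (mod 19).
    The inverse of 17 mod 19 is 9 (since 17·9 = 153 = 8·19 + 1), so t ≡ 9·0 = 0 ≡ 0 (mod 19).
    Then x = 8114 + 10296·0 = 8114, valid modulo lcm(10296, 19) = 195624: x ≡ 8114 (mod 195624).
Verify against each original: 8114 mod 11 = 7, 8114 mod 13 = 2, 8114 mod 9 = 5, 8114 mod 8 = 2, 8114 mod 19 = 1.

x ≡ 8114 (mod 195624).


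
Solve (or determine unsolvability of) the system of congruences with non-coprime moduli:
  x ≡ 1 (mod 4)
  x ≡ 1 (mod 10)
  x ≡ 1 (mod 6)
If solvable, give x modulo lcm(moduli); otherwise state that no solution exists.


Moduli 4, 10, 6 are not pairwise coprime, so CRT works modulo lcm(m_i) when all pairwise compatibility conditions hold.
Pairwise compatibility: gcd(m_i, m_j) must divide a_i - a_j for every pair.
Merge one congruence at a time:
  Start: x ≡ 1 (mod 4).
  Combine with x ≡ 1 (mod 10): gcd(4, 10) = 2; 1 - 1 = 0, which IS divisible by 2, so compatible.
    Write x = 1 + 4·t and substitute into x ≡ 1 (mod 10): 4·t ≡ 1 − 1 = 0 (mod 10).
    Divide the congruence (and modulus) by g = 2: 2·t ≡ 0 (mod 5).
    The inverse of 2 mod 5 is 3 (since 2·3 = 6 = 1·5 + 1), so t ≡ 3·0 = 0 ≡ 0 (mod 5).
    Then x = 1 + 4·0 = 1, valid modulo lcm(4, 10) = 20: x ≡ 1 (mod 20).
  Combine with x ≡ 1 (mod 6): gcd(20, 6) = 2; 1 - 1 = 0, which IS divisible by 2, so compatible.
    Write x = 1 + 20·t and substitute into x ≡ 1 (mod 6): 20·t ≡ 1 − 1 = 0 (mod 6).
    Divide the congruence (and modulus) by g = 2: 10·t ≡ 0 (mod 3).
    Reduce coefficients mod 3: 1·t ≡ 0 (mod 3).
    So t ≡ 0 (mod 3).
    Then x = 1 + 20·0 = 1, valid modulo lcm(20, 6) = 60: x ≡ 1 (mod 60).
Verify: 1 mod 4 = 1, 1 mod 10 = 1, 1 mod 6 = 1.

x ≡ 1 (mod 60).


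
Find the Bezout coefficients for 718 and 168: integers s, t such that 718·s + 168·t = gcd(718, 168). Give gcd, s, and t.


Euclidean algorithm on (718, 168) — divide until remainder is 0:
  718 = 4 · 168 + 46
  168 = 3 · 46 + 30
  46 = 1 · 30 + 16
  30 = 1 · 16 + 14
  16 = 1 · 14 + 2
  14 = 7 · 2 + 0
gcd(718, 168) = 2.
Track Bezout coefficients alongside the remainders: start with r₀ = 718 = a·1 + b·0 (s = 1, t = 0) and r₁ = 168 = a·0 + b·1 (s = 0, t = 1); each new remainder r_{k+1} = r_{k-1} − q_k·r_k inherits s_{k+1} = s_{k-1} − q_k·s_k, t_{k+1} = t_{k-1} − q_k·t_k, so r_k = a·s_k + b·t_k at every step:
  q = 4: r = 46, s = 1 − 4·0 = 1, t = 0 − 4·1 = -4  (check: 718·1 + 168·(-4) = 46)
  q = 3: r = 30, s = 0 − 3·1 = -3, t = 1 − 3·(-4) = 13  (check: 718·(-3) + 168·13 = 30)
  q = 1: r = 16, s = 1 − 1·(-3) = 4, t = -4 − 1·13 = -17  (check: 718·4 + 168·(-17) = 16)
  q = 1: r = 14, s = -3 − 1·4 = -7, t = 13 − 1·(-17) = 30  (check: 718·(-7) + 168·30 = 14)
  q = 1: r = 2, s = 4 − 1·(-7) = 11, t = -17 − 1·30 = -47  (check: 718·11 + 168·(-47) = 2)
The row with r = 2 (the gcd) gives the Bezout coefficients s = 11, t = -47.
Result: 718 · (11) + 168 · (-47) = 2.

gcd(718, 168) = 2; s = 11, t = -47 (check: 718·11 + 168·(-47) = 2).


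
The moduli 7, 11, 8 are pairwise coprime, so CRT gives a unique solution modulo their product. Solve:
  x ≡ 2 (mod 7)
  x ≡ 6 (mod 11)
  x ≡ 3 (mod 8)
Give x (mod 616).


Moduli 7, 11, 8 are pairwise coprime; by CRT there is a unique solution modulo M = 7 · 11 · 8 = 616.
Solve pairwise, accumulating the modulus:
  Start with x ≡ 2 (mod 7).
  Combine with x ≡ 6 (mod 11): since gcd(7, 11) = 1, we get a unique residue mod 77.
    Write x = 2 + 7·t and substitute into x ≡ 6 (mod 11): 7·t ≡ 6 − 2 = 4 (mod 11).
    The inverse of 7 mod 11 is 8 (since 7·8 = 56 = 5·11 + 1), so t ≡ 8·4 = 32 ≡ 10 (mod 11).
    Then x = 2 + 7·10 = 72, valid modulo lcm(7, 11) = 77: x ≡ 72 (mod 77).
  Combine with x ≡ 3 (mod 8): since gcd(77, 8) = 1, we get a unique residue mod 616.
    Write x = 72 + 77·t and substitute into x ≡ 3 (mod 8): 77·t ≡ 3 − 72 = -69 (mod 8).
    Reduce coefficients mod 8: 5·t ≡ 3 (mod 8).
    The inverse of 5 mod 8 is 5 (since 5·5 = 25 = 3·8 + 1), so t ≡ 5·3 = 15 ≡ 7 (mod 8).
    Then x = 72 + 77·7 = 611, valid modulo lcm(77, 8) = 616: x ≡ 611 (mod 616).
Verify: 611 mod 7 = 2 ✓, 611 mod 11 = 6 ✓, 611 mod 8 = 3 ✓.

x ≡ 611 (mod 616).


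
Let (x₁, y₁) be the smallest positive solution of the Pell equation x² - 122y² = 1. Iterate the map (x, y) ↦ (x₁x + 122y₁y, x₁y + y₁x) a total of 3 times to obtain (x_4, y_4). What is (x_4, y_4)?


Step 1: Find the fundamental solution (x₁, y₁) of x² - 122y² = 1.
  Expand √122 as a continued fraction. a₀ = ⌊√122⌋ = 11; iterate m_{k+1} = d_k·a_k − m_k, d_{k+1} = (122 − m_{k+1}²)/d_k, a_{k+1} = ⌊(a₀ + m_{k+1})/d_{k+1}⌋ (starting m₀ = 0, d₀ = 1), with convergents p_k = a_k·p_{k-1} + p_{k-2}, q_k = a_k·q_{k-1} + q_{k-2} (p₋₁ = 1, q₋₁ = 0):
  k = 0: a₀ = 11; p₀/q₀ = 11/1; p₀² − 122·q₀² = 121 − 122 = -1.
  k = 1: m = 11, d = 1, a = ⌊(11 + 11)/1⌋ = 22; p/q = (22·11 + 1)/(22·1 + 0) = 243/22; p² − 122·q² = 59049 − 59048 = 1.
  The first convergent with p² − 122·q² = 1 gives the fundamental solution (x₁, y₁) = (243, 22).
Step 2: Apply the recurrence (x_{n+1}, y_{n+1}) = (x₁x_n + 122y₁y_n, x₁y_n + y₁x_n) repeatedly.
  From (x_1, y_1) = (243, 22): x_2 = 243·243 + 122·22·22 = 118097; y_2 = 243·22 + 22·243 = 10692.
  From (x_2, y_2) = (118097, 10692): x_3 = 243·118097 + 122·22·10692 = 57394899; y_3 = 243·10692 + 22·118097 = 5196290.
  From (x_3, y_3) = (57394899, 5196290): x_4 = 243·57394899 + 122·22·5196290 = 27893802817; y_4 = 243·5196290 + 22·57394899 = 2525386248.
Step 3: Verify x_4² - 122·y_4² = 778064235593677135489 - 778064235593677135488 = 1 (should be 1). ✓

(x_1, y_1) = (243, 22); (x_4, y_4) = (27893802817, 2525386248).


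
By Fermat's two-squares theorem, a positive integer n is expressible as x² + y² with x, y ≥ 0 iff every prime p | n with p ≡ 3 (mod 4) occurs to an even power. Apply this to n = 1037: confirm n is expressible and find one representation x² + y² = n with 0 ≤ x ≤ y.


Step 1: Factor n = 1037 = 17 · 61.
Step 2: Check the mod-4 condition on each prime factor: 17 ≡ 1 (mod 4), exponent 1; 61 ≡ 1 (mod 4), exponent 1.
All primes ≡ 3 (mod 4) appear to even exponent (or don't appear), so by the two-squares theorem n IS expressible as a sum of two squares.
Step 3: Build a representation. Here n = 17 · 61 is a product of primes ≡ 1 (mod 4). Each prime p ≡ 1 (mod 4) is itself a sum of two squares; find a² by testing p − a² for a perfect square:
  17: 17 − 1² = 16 = 4² ⇒ 17 = 1² + 4².
  61: 61 − 1² = 60, 61 − 2² = 57, 61 − 3² = 52, 61 − 4² = 45, 61 − 5² = 36 = 6² ⇒ 61 = 5² + 6².
  Combine using the Brahmagupta–Fibonacci identity (a² + b²)(c² + d²) = (ac − bd)² + (ad + bc)² = (ac + bd)² + (ad − bc)²:
  17 · 61 = 1037: from (1² + 4²)(5² + 6²), take (1·5 − 4·6, 1·6 + 4·5) = (5 − 24, 6 + 20) = (-19, 26); dropping signs (only squares matter) gives (19, 26); check 19² + 26² = 361 + 676 = 1037 ✓.
Step 4: Order so x ≤ y and verify: 19² + 26² = 361 + 676 = 1037 = n. ✓

n = 1037 = 19² + 26² (one valid representation with x ≤ y).


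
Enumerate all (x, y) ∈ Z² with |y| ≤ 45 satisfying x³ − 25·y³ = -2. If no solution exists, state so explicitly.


The equation is x³ - 25y³ = -2. For fixed y, x³ = 25·y³ − 2, so a solution requires the RHS to be a perfect cube.
Strategy: iterate y from -45 to 45, compute RHS = 25·y³ − 2, and check whether it is a (positive or negative) perfect cube.
Check small values of y:
  y = 0: RHS = -2 is not a perfect cube.
  y = 1: RHS = 23 is not a perfect cube.
  y = -1: RHS = -27 = (-3)³ ⇒ x = -3 works.
  y = 2: RHS = 198 is not a perfect cube.
  y = -2: RHS = -202 is not a perfect cube.
  y = 3: RHS = 673 is not a perfect cube.
  y = -3: RHS = -677 is not a perfect cube.
Continuing the search up to |y| = 45 finds no further solutions beyond those listed.
Collected solutions: (-3, -1).

Solutions (with |y| ≤ 45): (-3, -1).


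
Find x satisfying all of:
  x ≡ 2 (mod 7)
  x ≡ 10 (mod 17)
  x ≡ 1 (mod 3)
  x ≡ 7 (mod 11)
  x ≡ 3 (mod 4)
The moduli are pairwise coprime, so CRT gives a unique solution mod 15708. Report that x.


Product of moduli M = 7 · 17 · 3 · 11 · 4 = 15708.
Merge one congruence at a time:
  Start: x ≡ 2 (mod 7).
  Combine with x ≡ 10 (mod 17); new modulus lcm = 119.
    Write x = 2 + 7·t and substitute into x ≡ 10 (mod 17): 7·t ≡ 10 − 2 = 8 (mod 17).
    The inverse of 7 mod 17 is 5 (since 7·5 = 35 = 2·17 + 1), so t ≡ 5·8 = 40 ≡ 6 (mod 17).
    Then x = 2 + 7·6 = 44, valid modulo lcm(7, 17) = 119: x ≡ 44 (mod 119).
  Combine with x ≡ 1 (mod 3); new modulus lcm = 357.
    Write x = 44 + 119·t and substitute into x ≡ 1 (mod 3): 119·t ≡ 1 − 44 = -43 (mod 3).
    Reduce coefficients mod 3: 2·t ≡ 2 (mod 3).
    The inverse of 2 mod 3 is 2 (since 2·2 = 4 = 1·3 + 1), so t ≡ 2·2 = 4 ≡ 1 (mod 3).
    Then x = 44 + 119·1 = 163, valid modulo lcm(119, 3) = 357: x ≡ 163 (mod 357).
  Combine with x ≡ 7 (mod 11); new modulus lcm = 3927.
    Write x = 163 + 357·t and substitute into x ≡ 7 (mod 11): 357·t ≡ 7 − 163 = -156 (mod 11).
    Reduce coefficients mod 11: 5·t ≡ 9 (mod 11).
    The inverse of 5 mod 11 is 9 (since 5·9 = 45 = 4·11 + 1), so t ≡ 9·9 = 81 ≡ 4 (mod 11).
    Then x = 163 + 357·4 = 1591, valid modulo lcm(357, 11) = 3927: x ≡ 1591 (mod 3927).
  Combine with x ≡ 3 (mod 4); new modulus lcm = 15708.
    Write x = 1591 + 3927·t and substitute into x ≡ 3 (mod 4): 3927·t ≡ 3 − 1591 = -1588 (mod 4).
    Reduce coefficients mod 4: 3·t ≡ 0 (mod 4).
    The inverse of 3 mod 4 is 3 (since 3·3 = 9 = 2·4 + 1), so t ≡ 3·0 = 0 ≡ 0 (mod 4).
    Then x = 1591 + 3927·0 = 1591, valid modulo lcm(3927, 4) = 15708: x ≡ 1591 (mod 15708).
Verify against each original: 1591 mod 7 = 2, 1591 mod 17 = 10, 1591 mod 3 = 1, 1591 mod 11 = 7, 1591 mod 4 = 3.

x ≡ 1591 (mod 15708).


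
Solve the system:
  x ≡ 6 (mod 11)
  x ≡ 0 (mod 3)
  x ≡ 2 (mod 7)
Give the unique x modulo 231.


Moduli 11, 3, 7 are pairwise coprime; by CRT there is a unique solution modulo M = 11 · 3 · 7 = 231.
Solve pairwise, accumulating the modulus:
  Start with x ≡ 6 (mod 11).
  Combine with x ≡ 0 (mod 3): since gcd(11, 3) = 1, we get a unique residue mod 33.
    Write x = 6 + 11·t and substitute into x ≡ 0 (mod 3): 11·t ≡ 0 − 6 = -6 (mod 3).
    Reduce coefficients mod 3: 2·t ≡ 0 (mod 3).
    The inverse of 2 mod 3 is 2 (since 2·2 = 4 = 1·3 + 1), so t ≡ 2·0 = 0 ≡ 0 (mod 3).
    Then x = 6 + 11·0 = 6, valid modulo lcm(11, 3) = 33: x ≡ 6 (mod 33).
  Combine with x ≡ 2 (mod 7): since gcd(33, 7) = 1, we get a unique residue mod 231.
    Write x = 6 + 33·t and substitute into x ≡ 2 (mod 7): 33·t ≡ 2 − 6 = -4 (mod 7).
    Reduce coefficients mod 7: 5·t ≡ 3 (mod 7).
    The inverse of 5 mod 7 is 3 (since 5·3 = 15 = 2·7 + 1), so t ≡ 3·3 = 9 ≡ 2 (mod 7).
    Then x = 6 + 33·2 = 72, valid modulo lcm(33, 7) = 231: x ≡ 72 (mod 231).
Verify: 72 mod 11 = 6 ✓, 72 mod 3 = 0 ✓, 72 mod 7 = 2 ✓.

x ≡ 72 (mod 231).


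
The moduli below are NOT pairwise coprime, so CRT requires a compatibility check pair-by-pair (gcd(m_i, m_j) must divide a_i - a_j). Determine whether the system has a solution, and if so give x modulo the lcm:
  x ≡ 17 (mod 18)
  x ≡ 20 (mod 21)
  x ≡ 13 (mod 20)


Moduli 18, 21, 20 are not pairwise coprime, so CRT works modulo lcm(m_i) when all pairwise compatibility conditions hold.
Pairwise compatibility: gcd(m_i, m_j) must divide a_i - a_j for every pair.
Merge one congruence at a time:
  Start: x ≡ 17 (mod 18).
  Combine with x ≡ 20 (mod 21): gcd(18, 21) = 3; 20 - 17 = 3, which IS divisible by 3, so compatible.
    Write x = 17 + 18·t and substitute into x ≡ 20 (mod 21): 18·t ≡ 20 − 17 = 3 (mod 21).
    Divide the congruence (and modulus) by g = 3: 6·t ≡ 1 (mod 7).
    The inverse of 6 mod 7 is 6 (since 6·6 = 36 = 5·7 + 1), so t ≡ 6·1 = 6 ≡ 6 (mod 7).
    Then x = 17 + 18·6 = 125, valid modulo lcm(18, 21) = 126: x ≡ 125 (mod 126).
  Combine with x ≡ 13 (mod 20): gcd(126, 20) = 2; 13 - 125 = -112, which IS divisible by 2, so compatible.
    Write x = 125 + 126·t and substitute into x ≡ 13 (mod 20): 126·t ≡ 13 − 125 = -112 (mod 20).
    Divide the congruence (and modulus) by g = 2: 63·t ≡ -56 (mod 10).
    Reduce coefficients mod 10: 3·t ≡ 4 (mod 10).
    The inverse of 3 mod 10 is 7 (since 3·7 = 21 = 2·10 + 1), so t ≡ 7·4 = 28 ≡ 8 (mod 10).
    Then x = 125 + 126·8 = 1133, valid modulo lcm(126, 20) = 1260: x ≡ 1133 (mod 1260).
Verify: 1133 mod 18 = 17, 1133 mod 21 = 20, 1133 mod 20 = 13.

x ≡ 1133 (mod 1260).


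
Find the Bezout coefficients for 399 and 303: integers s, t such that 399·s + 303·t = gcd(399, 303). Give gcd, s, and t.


Euclidean algorithm on (399, 303) — divide until remainder is 0:
  399 = 1 · 303 + 96
  303 = 3 · 96 + 15
  96 = 6 · 15 + 6
  15 = 2 · 6 + 3
  6 = 2 · 3 + 0
gcd(399, 303) = 3.
Track Bezout coefficients alongside the remainders: start with r₀ = 399 = a·1 + b·0 (s = 1, t = 0) and r₁ = 303 = a·0 + b·1 (s = 0, t = 1); each new remainder r_{k+1} = r_{k-1} − q_k·r_k inherits s_{k+1} = s_{k-1} − q_k·s_k, t_{k+1} = t_{k-1} − q_k·t_k, so r_k = a·s_k + b·t_k at every step:
  q = 1: r = 96, s = 1 − 1·0 = 1, t = 0 − 1·1 = -1  (check: 399·1 + 303·(-1) = 96)
  q = 3: r = 15, s = 0 − 3·1 = -3, t = 1 − 3·(-1) = 4  (check: 399·(-3) + 303·4 = 15)
  q = 6: r = 6, s = 1 − 6·(-3) = 19, t = -1 − 6·4 = -25  (check: 399·19 + 303·(-25) = 6)
  q = 2: r = 3, s = -3 − 2·19 = -41, t = 4 − 2·(-25) = 54  (check: 399·(-41) + 303·54 = 3)
The row with r = 3 (the gcd) gives the Bezout coefficients s = -41, t = 54.
Result: 399 · (-41) + 303 · (54) = 3.

gcd(399, 303) = 3; s = -41, t = 54 (check: 399·(-41) + 303·54 = 3).


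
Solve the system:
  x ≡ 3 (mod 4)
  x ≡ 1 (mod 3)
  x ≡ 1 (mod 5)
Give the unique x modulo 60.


Moduli 4, 3, 5 are pairwise coprime; by CRT there is a unique solution modulo M = 4 · 3 · 5 = 60.
Solve pairwise, accumulating the modulus:
  Start with x ≡ 3 (mod 4).
  Combine with x ≡ 1 (mod 3): since gcd(4, 3) = 1, we get a unique residue mod 12.
    Write x = 3 + 4·t and substitute into x ≡ 1 (mod 3): 4·t ≡ 1 − 3 = -2 (mod 3).
    Reduce coefficients mod 3: 1·t ≡ 1 (mod 3).
    So t ≡ 1 (mod 3).
    Then x = 3 + 4·1 = 7, valid modulo lcm(4, 3) = 12: x ≡ 7 (mod 12).
  Combine with x ≡ 1 (mod 5): since gcd(12, 5) = 1, we get a unique residue mod 60.
    Write x = 7 + 12·t and substitute into x ≡ 1 (mod 5): 12·t ≡ 1 − 7 = -6 (mod 5).
    Reduce coefficients mod 5: 2·t ≡ 4 (mod 5).
    The inverse of 2 mod 5 is 3 (since 2·3 = 6 = 1·5 + 1), so t ≡ 3·4 = 12 ≡ 2 (mod 5).
    Then x = 7 + 12·2 = 31, valid modulo lcm(12, 5) = 60: x ≡ 31 (mod 60).
Verify: 31 mod 4 = 3 ✓, 31 mod 3 = 1 ✓, 31 mod 5 = 1 ✓.

x ≡ 31 (mod 60).


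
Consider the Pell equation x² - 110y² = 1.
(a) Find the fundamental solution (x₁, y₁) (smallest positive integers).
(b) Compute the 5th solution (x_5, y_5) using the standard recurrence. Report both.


Step 1: Find the fundamental solution (x₁, y₁) of x² - 110y² = 1.
  Expand √110 as a continued fraction. a₀ = ⌊√110⌋ = 10; iterate m_{k+1} = d_k·a_k − m_k, d_{k+1} = (110 − m_{k+1}²)/d_k, a_{k+1} = ⌊(a₀ + m_{k+1})/d_{k+1}⌋ (starting m₀ = 0, d₀ = 1), with convergents p_k = a_k·p_{k-1} + p_{k-2}, q_k = a_k·q_{k-1} + q_{k-2} (p₋₁ = 1, q₋₁ = 0):
  k = 0: a₀ = 10; p₀/q₀ = 10/1; p₀² − 110·q₀² = 100 − 110 = -10.
  k = 1: m = 10, d = 10, a = ⌊(10 + 10)/10⌋ = 2; p/q = (2·10 + 1)/(2·1 + 0) = 21/2; p² − 110·q² = 441 − 440 = 1.
  The first convergent with p² − 110·q² = 1 gives the fundamental solution (x₁, y₁) = (21, 2).
Step 2: Apply the recurrence (x_{n+1}, y_{n+1}) = (x₁x_n + 110y₁y_n, x₁y_n + y₁x_n) repeatedly.
  From (x_1, y_1) = (21, 2): x_2 = 21·21 + 110·2·2 = 881; y_2 = 21·2 + 2·21 = 84.
  From (x_2, y_2) = (881, 84): x_3 = 21·881 + 110·2·84 = 36981; y_3 = 21·84 + 2·881 = 3526.
  From (x_3, y_3) = (36981, 3526): x_4 = 21·36981 + 110·2·3526 = 1552321; y_4 = 21·3526 + 2·36981 = 148008.
  From (x_4, y_4) = (1552321, 148008): x_5 = 21·1552321 + 110·2·148008 = 65160501; y_5 = 21·148008 + 2·1552321 = 6212810.
Step 3: Verify x_5² - 110·y_5² = 4245890890571001 - 4245890890571000 = 1 (should be 1). ✓

(x_1, y_1) = (21, 2); (x_5, y_5) = (65160501, 6212810).


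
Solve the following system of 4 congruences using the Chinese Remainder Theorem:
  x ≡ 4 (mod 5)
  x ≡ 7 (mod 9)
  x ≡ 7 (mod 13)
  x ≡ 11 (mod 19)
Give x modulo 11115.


Product of moduli M = 5 · 9 · 13 · 19 = 11115.
Merge one congruence at a time:
  Start: x ≡ 4 (mod 5).
  Combine with x ≡ 7 (mod 9); new modulus lcm = 45.
    Write x = 4 + 5·t and substitute into x ≡ 7 (mod 9): 5·t ≡ 7 − 4 = 3 (mod 9).
    The inverse of 5 mod 9 is 2 (since 5·2 = 10 = 1·9 + 1), so t ≡ 2·3 = 6 ≡ 6 (mod 9).
    Then x = 4 + 5·6 = 34, valid modulo lcm(5, 9) = 45: x ≡ 34 (mod 45).
  Combine with x ≡ 7 (mod 13); new modulus lcm = 585.
    Write x = 34 + 45·t and substitute into x ≡ 7 (mod 13): 45·t ≡ 7 − 34 = -27 (mod 13).
    Reduce coefficients mod 13: 6·t ≡ 12 (mod 13).
    The inverse of 6 mod 13 is 11 (since 6·11 = 66 = 5·13 + 1), so t ≡ 11·12 = 132 ≡ 2 (mod 13).
    Then x = 34 + 45·2 = 124, valid modulo lcm(45, 13) = 585: x ≡ 124 (mod 585).
  Combine with x ≡ 11 (mod 19); new modulus lcm = 11115.
    Write x = 124 + 585·t and substitute into x ≡ 11 (mod 19): 585·t ≡ 11 − 124 = -113 (mod 19).
    Reduce coefficients mod 19: 15·t ≡ 1 (mod 19).
    The inverse of 15 mod 19 is 14 (since 15·14 = 210 = 11·19 + 1), so t ≡ 14·1 = 14 ≡ 14 (mod 19).
    Then x = 124 + 585·14 = 8314, valid modulo lcm(585, 19) = 11115: x ≡ 8314 (mod 11115).
Verify against each original: 8314 mod 5 = 4, 8314 mod 9 = 7, 8314 mod 13 = 7, 8314 mod 19 = 11.

x ≡ 8314 (mod 11115).


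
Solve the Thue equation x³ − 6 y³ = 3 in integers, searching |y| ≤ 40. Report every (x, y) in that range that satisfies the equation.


The equation is x³ - 6y³ = 3. For fixed y, x³ = 6·y³ + 3, so a solution requires the RHS to be a perfect cube.
Strategy: iterate y from -40 to 40, compute RHS = 6·y³ + 3, and check whether it is a (positive or negative) perfect cube.
Check small values of y:
  y = 0: RHS = 3 is not a perfect cube.
  y = 1: RHS = 9 is not a perfect cube.
  y = -1: RHS = -3 is not a perfect cube.
  y = 2: RHS = 51 is not a perfect cube.
  y = -2: RHS = -45 is not a perfect cube.
  y = 3: RHS = 165 is not a perfect cube.
  y = -3: RHS = -159 is not a perfect cube.
Continuing the search up to |y| = 40 finds no solutions either.
No (x, y) in the scanned range satisfies the equation.

No integer solutions with |y| ≤ 40.


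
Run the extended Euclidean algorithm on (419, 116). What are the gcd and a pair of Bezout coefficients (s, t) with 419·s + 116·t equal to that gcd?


Euclidean algorithm on (419, 116) — divide until remainder is 0:
  419 = 3 · 116 + 71
  116 = 1 · 71 + 45
  71 = 1 · 45 + 26
  45 = 1 · 26 + 19
  26 = 1 · 19 + 7
  19 = 2 · 7 + 5
  7 = 1 · 5 + 2
  5 = 2 · 2 + 1
  2 = 2 · 1 + 0
gcd(419, 116) = 1.
Track Bezout coefficients alongside the remainders: start with r₀ = 419 = a·1 + b·0 (s = 1, t = 0) and r₁ = 116 = a·0 + b·1 (s = 0, t = 1); each new remainder r_{k+1} = r_{k-1} − q_k·r_k inherits s_{k+1} = s_{k-1} − q_k·s_k, t_{k+1} = t_{k-1} − q_k·t_k, so r_k = a·s_k + b·t_k at every step:
  q = 3: r = 71, s = 1 − 3·0 = 1, t = 0 − 3·1 = -3  (check: 419·1 + 116·(-3) = 71)
  q = 1: r = 45, s = 0 − 1·1 = -1, t = 1 − 1·(-3) = 4  (check: 419·(-1) + 116·4 = 45)
  q = 1: r = 26, s = 1 − 1·(-1) = 2, t = -3 − 1·4 = -7  (check: 419·2 + 116·(-7) = 26)
  q = 1: r = 19, s = -1 − 1·2 = -3, t = 4 − 1·(-7) = 11  (check: 419·(-3) + 116·11 = 19)
  q = 1: r = 7, s = 2 − 1·(-3) = 5, t = -7 − 1·11 = -18  (check: 419·5 + 116·(-18) = 7)
  q = 2: r = 5, s = -3 − 2·5 = -13, t = 11 − 2·(-18) = 47  (check: 419·(-13) + 116·47 = 5)
  q = 1: r = 2, s = 5 − 1·(-13) = 18, t = -18 − 1·47 = -65  (check: 419·18 + 116·(-65) = 2)
  q = 2: r = 1, s = -13 − 2·18 = -49, t = 47 − 2·(-65) = 177  (check: 419·(-49) + 116·177 = 1)
The row with r = 1 (the gcd) gives the Bezout coefficients s = -49, t = 177.
Result: 419 · (-49) + 116 · (177) = 1.

gcd(419, 116) = 1; s = -49, t = 177 (check: 419·(-49) + 116·177 = 1).


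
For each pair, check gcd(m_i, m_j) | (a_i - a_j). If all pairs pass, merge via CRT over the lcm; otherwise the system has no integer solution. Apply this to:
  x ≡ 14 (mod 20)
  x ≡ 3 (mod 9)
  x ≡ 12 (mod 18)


Moduli 20, 9, 18 are not pairwise coprime, so CRT works modulo lcm(m_i) when all pairwise compatibility conditions hold.
Pairwise compatibility: gcd(m_i, m_j) must divide a_i - a_j for every pair.
Merge one congruence at a time:
  Start: x ≡ 14 (mod 20).
  Combine with x ≡ 3 (mod 9): gcd(20, 9) = 1; 3 - 14 = -11, which IS divisible by 1, so compatible.
    Write x = 14 + 20·t and substitute into x ≡ 3 (mod 9): 20·t ≡ 3 − 14 = -11 (mod 9).
    Reduce coefficients mod 9: 2·t ≡ 7 (mod 9).
    The inverse of 2 mod 9 is 5 (since 2·5 = 10 = 1·9 + 1), so t ≡ 5·7 = 35 ≡ 8 (mod 9).
    Then x = 14 + 20·8 = 174, valid modulo lcm(20, 9) = 180: x ≡ 174 (mod 180).
  Combine with x ≡ 12 (mod 18): gcd(180, 18) = 18; 12 - 174 = -162, which IS divisible by 18, so compatible.
    Write x = 174 + 180·t and substitute into x ≡ 12 (mod 18): 180·t ≡ 12 − 174 = -162 (mod 18).
    Divide the congruence (and modulus) by g = 18: 10·t ≡ -9 (mod 1).
    Modulo 1 every t works; take t = 0.
    Then x = 174 + 180·0 = 174, valid modulo lcm(180, 18) = 180: x ≡ 174 (mod 180).
Verify: 174 mod 20 = 14, 174 mod 9 = 3, 174 mod 18 = 12.

x ≡ 174 (mod 180).


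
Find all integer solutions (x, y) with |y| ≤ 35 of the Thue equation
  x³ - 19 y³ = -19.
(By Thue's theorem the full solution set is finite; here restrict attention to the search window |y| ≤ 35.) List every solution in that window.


The equation is x³ - 19y³ = -19. For fixed y, x³ = 19·y³ − 19, so a solution requires the RHS to be a perfect cube.
Strategy: iterate y from -35 to 35, compute RHS = 19·y³ − 19, and check whether it is a (positive or negative) perfect cube.
Check small values of y:
  y = 0: RHS = -19 is not a perfect cube.
  y = 1: RHS = 0 = (0)³ ⇒ x = 0 works.
  y = -1: RHS = -38 is not a perfect cube.
  y = 2: RHS = 133 is not a perfect cube.
  y = -2: RHS = -171 is not a perfect cube.
  y = 3: RHS = 494 is not a perfect cube.
  y = -3: RHS = -532 is not a perfect cube.
Continuing the search up to |y| = 35 finds no further solutions beyond those listed.
Collected solutions: (0, 1).

Solutions (with |y| ≤ 35): (0, 1).


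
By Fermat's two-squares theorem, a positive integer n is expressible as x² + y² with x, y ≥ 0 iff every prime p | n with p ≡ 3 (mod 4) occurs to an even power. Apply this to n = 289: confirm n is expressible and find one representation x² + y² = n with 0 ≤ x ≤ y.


Step 1: Factor n = 289 = 17^2.
Step 2: Check the mod-4 condition on each prime factor: 17 ≡ 1 (mod 4), exponent 2.
All primes ≡ 3 (mod 4) appear to even exponent (or don't appear), so by the two-squares theorem n IS expressible as a sum of two squares.
Step 3: Build a representation. Here n = 17 · 17 is a product of primes ≡ 1 (mod 4). Each prime p ≡ 1 (mod 4) is itself a sum of two squares; find a² by testing p − a² for a perfect square:
  17: 17 − 1² = 16 = 4² ⇒ 17 = 1² + 4².
  Combine using the Brahmagupta–Fibonacci identity (a² + b²)(c² + d²) = (ac − bd)² + (ad + bc)² = (ac + bd)² + (ad − bc)²:
  17 · 17 = 289: from (1² + 4²)(1² + 4²), take (1·1 − 4·4, 1·4 + 4·1) = (1 − 16, 4 + 4) = (-15, 8); dropping signs (only squares matter) gives (15, 8); check 15² + 8² = 225 + 64 = 289 ✓.
Step 4: Order so x ≤ y and verify: 8² + 15² = 64 + 225 = 289 = n. ✓

n = 289 = 8² + 15² (one valid representation with x ≤ y).


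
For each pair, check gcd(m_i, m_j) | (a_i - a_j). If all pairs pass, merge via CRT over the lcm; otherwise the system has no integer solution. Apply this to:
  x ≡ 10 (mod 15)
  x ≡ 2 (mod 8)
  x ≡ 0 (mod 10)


Moduli 15, 8, 10 are not pairwise coprime, so CRT works modulo lcm(m_i) when all pairwise compatibility conditions hold.
Pairwise compatibility: gcd(m_i, m_j) must divide a_i - a_j for every pair.
Merge one congruence at a time:
  Start: x ≡ 10 (mod 15).
  Combine with x ≡ 2 (mod 8): gcd(15, 8) = 1; 2 - 10 = -8, which IS divisible by 1, so compatible.
    Write x = 10 + 15·t and substitute into x ≡ 2 (mod 8): 15·t ≡ 2 − 10 = -8 (mod 8).
    Reduce coefficients mod 8: 7·t ≡ 0 (mod 8).
    The inverse of 7 mod 8 is 7 (since 7·7 = 49 = 6·8 + 1), so t ≡ 7·0 = 0 ≡ 0 (mod 8).
    Then x = 10 + 15·0 = 10, valid modulo lcm(15, 8) = 120: x ≡ 10 (mod 120).
  Combine with x ≡ 0 (mod 10): gcd(120, 10) = 10; 0 - 10 = -10, which IS divisible by 10, so compatible.
    Write x = 10 + 120·t and substitute into x ≡ 0 (mod 10): 120·t ≡ 0 − 10 = -10 (mod 10).
    Divide the congruence (and modulus) by g = 10: 12·t ≡ -1 (mod 1).
    Modulo 1 every t works; take t = 0.
    Then x = 10 + 120·0 = 10, valid modulo lcm(120, 10) = 120: x ≡ 10 (mod 120).
Verify: 10 mod 15 = 10, 10 mod 8 = 2, 10 mod 10 = 0.

x ≡ 10 (mod 120).


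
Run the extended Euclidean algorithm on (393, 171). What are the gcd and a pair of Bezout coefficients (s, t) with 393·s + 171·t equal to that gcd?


Euclidean algorithm on (393, 171) — divide until remainder is 0:
  393 = 2 · 171 + 51
  171 = 3 · 51 + 18
  51 = 2 · 18 + 15
  18 = 1 · 15 + 3
  15 = 5 · 3 + 0
gcd(393, 171) = 3.
Track Bezout coefficients alongside the remainders: start with r₀ = 393 = a·1 + b·0 (s = 1, t = 0) and r₁ = 171 = a·0 + b·1 (s = 0, t = 1); each new remainder r_{k+1} = r_{k-1} − q_k·r_k inherits s_{k+1} = s_{k-1} − q_k·s_k, t_{k+1} = t_{k-1} − q_k·t_k, so r_k = a·s_k + b·t_k at every step:
  q = 2: r = 51, s = 1 − 2·0 = 1, t = 0 − 2·1 = -2  (check: 393·1 + 171·(-2) = 51)
  q = 3: r = 18, s = 0 − 3·1 = -3, t = 1 − 3·(-2) = 7  (check: 393·(-3) + 171·7 = 18)
  q = 2: r = 15, s = 1 − 2·(-3) = 7, t = -2 − 2·7 = -16  (check: 393·7 + 171·(-16) = 15)
  q = 1: r = 3, s = -3 − 1·7 = -10, t = 7 − 1·(-16) = 23  (check: 393·(-10) + 171·23 = 3)
The row with r = 3 (the gcd) gives the Bezout coefficients s = -10, t = 23.
Result: 393 · (-10) + 171 · (23) = 3.

gcd(393, 171) = 3; s = -10, t = 23 (check: 393·(-10) + 171·23 = 3).


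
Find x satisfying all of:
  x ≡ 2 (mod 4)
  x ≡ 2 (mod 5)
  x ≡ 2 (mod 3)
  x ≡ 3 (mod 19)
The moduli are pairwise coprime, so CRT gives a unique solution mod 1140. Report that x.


Product of moduli M = 4 · 5 · 3 · 19 = 1140.
Merge one congruence at a time:
  Start: x ≡ 2 (mod 4).
  Combine with x ≡ 2 (mod 5); new modulus lcm = 20.
    Write x = 2 + 4·t and substitute into x ≡ 2 (mod 5): 4·t ≡ 2 − 2 = 0 (mod 5).
    The inverse of 4 mod 5 is 4 (since 4·4 = 16 = 3·5 + 1), so t ≡ 4·0 = 0 ≡ 0 (mod 5).
    Then x = 2 + 4·0 = 2, valid modulo lcm(4, 5) = 20: x ≡ 2 (mod 20).
  Combine with x ≡ 2 (mod 3); new modulus lcm = 60.
    Write x = 2 + 20·t and substitute into x ≡ 2 (mod 3): 20·t ≡ 2 − 2 = 0 (mod 3).
    Reduce coefficients mod 3: 2·t ≡ 0 (mod 3).
    The inverse of 2 mod 3 is 2 (since 2·2 = 4 = 1·3 + 1), so t ≡ 2·0 = 0 ≡ 0 (mod 3).
    Then x = 2 + 20·0 = 2, valid modulo lcm(20, 3) = 60: x ≡ 2 (mod 60).
  Combine with x ≡ 3 (mod 19); new modulus lcm = 1140.
    Write x = 2 + 60·t and substitute into x ≡ 3 (mod 19): 60·t ≡ 3 − 2 = 1 (mod 19).
    Reduce coefficients mod 19: 3·t ≡ 1 (mod 19).
    The inverse of 3 mod 19 is 13 (since 3·13 = 39 = 2·19 + 1), so t ≡ 13·1 = 13 ≡ 13 (mod 19).
    Then x = 2 + 60·13 = 782, valid modulo lcm(60, 19) = 1140: x ≡ 782 (mod 1140).
Verify against each original: 782 mod 4 = 2, 782 mod 5 = 2, 782 mod 3 = 2, 782 mod 19 = 3.

x ≡ 782 (mod 1140).


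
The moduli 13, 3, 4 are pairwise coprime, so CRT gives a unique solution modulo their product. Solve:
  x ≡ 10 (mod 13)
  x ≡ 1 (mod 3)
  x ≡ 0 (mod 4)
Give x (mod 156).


Moduli 13, 3, 4 are pairwise coprime; by CRT there is a unique solution modulo M = 13 · 3 · 4 = 156.
Solve pairwise, accumulating the modulus:
  Start with x ≡ 10 (mod 13).
  Combine with x ≡ 1 (mod 3): since gcd(13, 3) = 1, we get a unique residue mod 39.
    Write x = 10 + 13·t and substitute into x ≡ 1 (mod 3): 13·t ≡ 1 − 10 = -9 (mod 3).
    Reduce coefficients mod 3: 1·t ≡ 0 (mod 3).
    So t ≡ 0 (mod 3).
    Then x = 10 + 13·0 = 10, valid modulo lcm(13, 3) = 39: x ≡ 10 (mod 39).
  Combine with x ≡ 0 (mod 4): since gcd(39, 4) = 1, we get a unique residue mod 156.
    Write x = 10 + 39·t and substitute into x ≡ 0 (mod 4): 39·t ≡ 0 − 10 = -10 (mod 4).
    Reduce coefficients mod 4: 3·t ≡ 2 (mod 4).
    The inverse of 3 mod 4 is 3 (since 3·3 = 9 = 2·4 + 1), so t ≡ 3·2 = 6 ≡ 2 (mod 4).
    Then x = 10 + 39·2 = 88, valid modulo lcm(39, 4) = 156: x ≡ 88 (mod 156).
Verify: 88 mod 13 = 10 ✓, 88 mod 3 = 1 ✓, 88 mod 4 = 0 ✓.

x ≡ 88 (mod 156).


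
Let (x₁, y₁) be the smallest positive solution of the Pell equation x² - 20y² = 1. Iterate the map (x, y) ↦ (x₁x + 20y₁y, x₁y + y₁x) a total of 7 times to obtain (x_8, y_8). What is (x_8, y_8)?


Step 1: Find the fundamental solution (x₁, y₁) of x² - 20y² = 1.
  Expand √20 as a continued fraction. a₀ = ⌊√20⌋ = 4; iterate m_{k+1} = d_k·a_k − m_k, d_{k+1} = (20 − m_{k+1}²)/d_k, a_{k+1} = ⌊(a₀ + m_{k+1})/d_{k+1}⌋ (starting m₀ = 0, d₀ = 1), with convergents p_k = a_k·p_{k-1} + p_{k-2}, q_k = a_k·q_{k-1} + q_{k-2} (p₋₁ = 1, q₋₁ = 0):
  k = 0: a₀ = 4; p₀/q₀ = 4/1; p₀² − 20·q₀² = 16 − 20 = -4.
  k = 1: m = 4, d = 4, a = ⌊(4 + 4)/4⌋ = 2; p/q = (2·4 + 1)/(2·1 + 0) = 9/2; p² − 20·q² = 81 − 80 = 1.
  The first convergent with p² − 20·q² = 1 gives the fundamental solution (x₁, y₁) = (9, 2).
Step 2: Apply the recurrence (x_{n+1}, y_{n+1}) = (x₁x_n + 20y₁y_n, x₁y_n + y₁x_n) repeatedly.
  From (x_1, y_1) = (9, 2): x_2 = 9·9 + 20·2·2 = 161; y_2 = 9·2 + 2·9 = 36.
  From (x_2, y_2) = (161, 36): x_3 = 9·161 + 20·2·36 = 2889; y_3 = 9·36 + 2·161 = 646.
  From (x_3, y_3) = (2889, 646): x_4 = 9·2889 + 20·2·646 = 51841; y_4 = 9·646 + 2·2889 = 11592.
  From (x_4, y_4) = (51841, 11592): x_5 = 9·51841 + 20·2·11592 = 930249; y_5 = 9·11592 + 2·51841 = 208010.
  From (x_5, y_5) = (930249, 208010): x_6 = 9·930249 + 20·2·208010 = 16692641; y_6 = 9·208010 + 2·930249 = 3732588.
  From (x_6, y_6) = (16692641, 3732588): x_7 = 9·16692641 + 20·2·3732588 = 299537289; y_7 = 9·3732588 + 2·16692641 = 66978574.
  From (x_7, y_7) = (299537289, 66978574): x_8 = 9·299537289 + 20·2·66978574 = 5374978561; y_8 = 9·66978574 + 2·299537289 = 1201881744.
Step 3: Verify x_8² - 20·y_8² = 28890394531209630721 - 28890394531209630720 = 1 (should be 1). ✓

(x_1, y_1) = (9, 2); (x_8, y_8) = (5374978561, 1201881744).
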